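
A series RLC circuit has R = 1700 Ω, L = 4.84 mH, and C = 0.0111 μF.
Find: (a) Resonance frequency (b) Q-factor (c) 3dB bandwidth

Step 1 — Resonance: ω₀ = 1/√(LC) = 1/√(0.00484·1.11e-08) = 1.364e+05 rad/s.
Step 2 — f₀ = ω₀/(2π) = 2.171e+04 Hz.
Step 3 — Series Q: Q = ω₀L/R = 1.364e+05·0.00484/1700 = 0.3884.
Step 4 — Bandwidth: Δω = ω₀/Q = 3.512e+05 rad/s; BW = Δω/(2π) = 5.59e+04 Hz.

(a) f₀ = 2.171e+04 Hz  (b) Q = 0.3884  (c) BW = 5.59e+04 Hz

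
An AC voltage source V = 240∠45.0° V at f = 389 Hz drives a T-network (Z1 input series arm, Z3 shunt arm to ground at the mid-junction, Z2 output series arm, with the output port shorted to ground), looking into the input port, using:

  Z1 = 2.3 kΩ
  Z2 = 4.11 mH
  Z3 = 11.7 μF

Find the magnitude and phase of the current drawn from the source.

Step 1 — Angular frequency: ω = 2π·f = 2π·389 = 2444 rad/s.
Step 2 — Component impedances:
  Z1: Z = R = 2300 Ω
  Z2: Z = jωL = j·2444·0.00411 = 0 + j10.05 Ω
  Z3: Z = 1/(jωC) = -j/(ω·C) = 0 - j34.97 Ω
Step 3 — With the output port shorted to ground, the output series arm Z2 runs from the junction to ground; the shunt arm Z3 also runs from the junction to ground. They appear in parallel: Z3 || Z2 = 0 + j14.09 Ω.
Step 4 — Series with input arm Z1: Z_in = Z1 + (Z3 || Z2) = 2300 + j14.09 Ω = 2300∠0.4° Ω.
Step 5 — Source phasor: V = 240∠45.0° V = 169.7 + j169.7 V.
Step 6 — Ohm's law: I = V / Z_total = (169.7 + j169.7) / (2300 + j14.09) = 0.07423 + j0.07333 A.
Step 7 — Convert to polar: |I| = 0.1043 A, ∠I = 44.6°.

I = 0.1043∠44.6° A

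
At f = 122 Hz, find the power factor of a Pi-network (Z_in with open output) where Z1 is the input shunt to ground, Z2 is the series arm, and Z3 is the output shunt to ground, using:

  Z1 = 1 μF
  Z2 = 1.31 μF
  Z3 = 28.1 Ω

Step 1 — Angular frequency: ω = 2π·f = 2π·122 = 766.5 rad/s.
Step 2 — Component impedances:
  Z1: Z = 1/(jωC) = -j/(ω·C) = 0 - j1305 Ω
  Z2: Z = 1/(jωC) = -j/(ω·C) = 0 - j995.8 Ω
  Z3: Z = R = 28.1 Ω
Step 3 — With open output, the series arm Z2 and the output shunt Z3 appear in series to ground: Z2 + Z3 = 28.1 - j995.8 Ω.
Step 4 — Parallel with input shunt Z1: Z_in = Z1 || (Z2 + Z3) = 9.036 - j564.9 Ω = 564.9∠-89.1° Ω.
Step 5 — Power factor: PF = cos(φ) = Re(Z)/|Z| = 9.0357/564.92 = 0.01599.
Step 6 — Type: Im(Z) = -564.9 ⇒ leading (phase φ = -89.1°).

PF = 0.01599 (leading, φ = -89.1°)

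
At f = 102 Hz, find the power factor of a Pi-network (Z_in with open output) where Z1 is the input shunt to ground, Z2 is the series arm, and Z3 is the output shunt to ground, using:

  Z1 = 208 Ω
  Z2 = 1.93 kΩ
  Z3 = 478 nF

Step 1 — Angular frequency: ω = 2π·f = 2π·102 = 640.9 rad/s.
Step 2 — Component impedances:
  Z1: Z = R = 208 Ω
  Z2: Z = R = 1930 Ω
  Z3: Z = 1/(jωC) = -j/(ω·C) = 0 - j3264 Ω
Step 3 — With open output, the series arm Z2 and the output shunt Z3 appear in series to ground: Z2 + Z3 = 1930 - j3264 Ω.
Step 4 — Parallel with input shunt Z1: Z_in = Z1 || (Z2 + Z3) = 201.9 - j9.275 Ω = 202.1∠-2.6° Ω.
Step 5 — Power factor: PF = cos(φ) = Re(Z)/|Z| = 201.925/202.138 = 0.9989.
Step 6 — Type: Im(Z) = -9.275 ⇒ leading (phase φ = -2.6°).

PF = 0.9989 (leading, φ = -2.6°)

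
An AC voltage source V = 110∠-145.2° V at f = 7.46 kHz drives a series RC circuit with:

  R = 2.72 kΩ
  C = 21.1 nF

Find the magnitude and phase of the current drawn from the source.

Step 1 — Angular frequency: ω = 2π·f = 2π·7460 = 4.687e+04 rad/s.
Step 2 — Component impedances:
  R: Z = R = 2720 Ω
  C: Z = 1/(jωC) = -j/(ω·C) = 0 - j1011 Ω
Step 3 — Series combination: Z_total = R + C = 2720 - j1011 Ω = 2902∠-20.4° Ω.
Step 4 — Source phasor: V = 110∠-145.2° V = -90.33 - j62.78 V.
Step 5 — Ohm's law: I = V / Z_total = (-90.33 - j62.78) / (2720 - j1011) = -0.02164 - j0.03112 A.
Step 6 — Convert to polar: |I| = 0.03791 A, ∠I = -124.8°.

I = 0.03791∠-124.8° A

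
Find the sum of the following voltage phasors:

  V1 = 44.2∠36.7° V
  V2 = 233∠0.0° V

Step 1 — Convert each phasor to rectangular form:
  V1 = 44.2·(cos(36.7°) + j·sin(36.7°)) = 35.44 + j26.42 V
  V2 = 233·(cos(0.0°) + j·sin(0.0°)) = 233 V
Step 2 — Sum components: V_total = 268.4 + j26.42 V.
Step 3 — Convert to polar: |V_total| = 269.7 V, ∠V_total = 5.6°.

V_total = 269.7∠5.6° V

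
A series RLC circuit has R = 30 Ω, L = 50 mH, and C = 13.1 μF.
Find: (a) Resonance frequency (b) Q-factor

Step 1 — Resonance condition Im(Z)=0 gives ω₀ = 1/√(LC).
Step 2 — ω₀ = 1/√(0.05·1.31e-05) = 1236 rad/s.
Step 3 — f₀ = ω₀/(2π) = 196.7 Hz.
Step 4 — Series Q: Q = ω₀L/R = 1236·0.05/30 = 2.059.

(a) f₀ = 196.7 Hz  (b) Q = 2.059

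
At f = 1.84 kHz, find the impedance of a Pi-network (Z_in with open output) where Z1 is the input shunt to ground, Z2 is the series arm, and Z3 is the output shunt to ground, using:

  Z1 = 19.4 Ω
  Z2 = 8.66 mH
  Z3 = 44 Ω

Step 1 — Angular frequency: ω = 2π·f = 2π·1840 = 1.156e+04 rad/s.
Step 2 — Component impedances:
  Z1: Z = R = 19.4 Ω
  Z2: Z = jωL = j·1.156e+04·0.00866 = 0 + j100.1 Ω
  Z3: Z = R = 44 Ω
Step 3 — With open output, the series arm Z2 and the output shunt Z3 appear in series to ground: Z2 + Z3 = 44 + j100.1 Ω.
Step 4 — Parallel with input shunt Z1: Z_in = Z1 || (Z2 + Z3) = 17.7 + j2.683 Ω = 17.9∠8.6° Ω.

Z = 17.7 + j2.683 Ω = 17.9∠8.6° Ω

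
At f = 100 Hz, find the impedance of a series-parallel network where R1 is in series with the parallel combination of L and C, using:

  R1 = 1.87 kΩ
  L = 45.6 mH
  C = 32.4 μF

Step 1 — Angular frequency: ω = 2π·f = 2π·100 = 628.3 rad/s.
Step 2 — Component impedances:
  R1: Z = R = 1870 Ω
  L: Z = jωL = j·628.3·0.0456 = 0 + j28.65 Ω
  C: Z = 1/(jωC) = -j/(ω·C) = 0 - j49.12 Ω
Step 3 — Parallel branch: L || C = 1/(1/L + 1/C) = 0 + j68.75 Ω.
Step 4 — Series with R1: Z_total = R1 + (L || C) = 1870 + j68.75 Ω = 1871∠2.1° Ω.

Z = 1870 + j68.75 Ω = 1871∠2.1° Ω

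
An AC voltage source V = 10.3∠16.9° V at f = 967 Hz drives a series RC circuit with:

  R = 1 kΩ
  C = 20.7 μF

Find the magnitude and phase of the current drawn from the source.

Step 1 — Angular frequency: ω = 2π·f = 2π·967 = 6076 rad/s.
Step 2 — Component impedances:
  R: Z = R = 1000 Ω
  C: Z = 1/(jωC) = -j/(ω·C) = 0 - j7.951 Ω
Step 3 — Series combination: Z_total = R + C = 1000 - j7.951 Ω = 1000∠-0.5° Ω.
Step 4 — Source phasor: V = 10.3∠16.9° V = 9.855 + j2.994 V.
Step 5 — Ohm's law: I = V / Z_total = (9.855 + j2.994) / (1000 - j7.951) = 0.009831 + j0.003072 A.
Step 6 — Convert to polar: |I| = 0.0103 A, ∠I = 17.4°.

I = 0.0103∠17.4° A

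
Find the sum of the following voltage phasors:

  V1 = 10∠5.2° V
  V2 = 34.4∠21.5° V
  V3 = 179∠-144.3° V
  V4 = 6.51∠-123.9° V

Step 1 — Convert each phasor to rectangular form:
  V1 = 10·(cos(5.2°) + j·sin(5.2°)) = 9.959 + j0.9063 V
  V2 = 34.4·(cos(21.5°) + j·sin(21.5°)) = 32.01 + j12.61 V
  V3 = 179·(cos(-144.3°) + j·sin(-144.3°)) = -145.4 - j104.5 V
  V4 = 6.51·(cos(-123.9°) + j·sin(-123.9°)) = -3.631 - j5.403 V
Step 2 — Sum components: V_total = -107 - j96.34 V.
Step 3 — Convert to polar: |V_total| = 144 V, ∠V_total = -138.0°.

V_total = 144∠-138.0° V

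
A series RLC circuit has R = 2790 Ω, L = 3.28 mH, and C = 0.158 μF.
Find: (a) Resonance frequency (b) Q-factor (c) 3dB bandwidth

Step 1 — Resonance condition Im(Z)=0 gives ω₀ = 1/√(LC).
Step 2 — ω₀ = 1/√(0.00328·1.58e-07) = 4.393e+04 rad/s.
Step 3 — f₀ = ω₀/(2π) = 6991 Hz.
Step 4 — Series Q: Q = ω₀L/R = 4.393e+04·0.00328/2790 = 0.05164.
Step 5 — 3dB bandwidth: Δω = ω₀/Q = 8.506e+05 rad/s; BW = Δω/(2π) = 1.354e+05 Hz.

(a) f₀ = 6991 Hz  (b) Q = 0.05164  (c) BW = 1.354e+05 Hz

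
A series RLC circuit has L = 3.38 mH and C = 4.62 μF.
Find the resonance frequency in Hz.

Step 1 — Resonance condition Im(Z)=0 gives ω₀ = 1/√(LC).
Step 2 — ω₀ = 1/√(0.00338·4.62e-06) = 8002 rad/s.
Step 3 — f₀ = ω₀/(2π) = 1274 Hz.

f₀ = 1274 Hz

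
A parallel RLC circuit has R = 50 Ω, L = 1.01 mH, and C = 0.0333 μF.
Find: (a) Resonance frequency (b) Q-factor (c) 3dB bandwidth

Step 1 — Resonance: ω₀ = 1/√(LC) = 1/√(0.00101·3.33e-08) = 1.724e+05 rad/s.
Step 2 — f₀ = ω₀/(2π) = 2.744e+04 Hz.
Step 3 — Parallel Q: Q = R/(ω₀L) = 50/(1.724e+05·0.00101) = 0.2871.
Step 4 — Bandwidth: Δω = ω₀/Q = 6.006e+05 rad/s; BW = Δω/(2π) = 9.559e+04 Hz.

(a) f₀ = 2.744e+04 Hz  (b) Q = 0.2871  (c) BW = 9.559e+04 Hz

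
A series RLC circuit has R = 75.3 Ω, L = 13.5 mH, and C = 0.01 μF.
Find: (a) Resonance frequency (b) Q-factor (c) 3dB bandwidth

Step 1 — Resonance condition Im(Z)=0 gives ω₀ = 1/√(LC).
Step 2 — ω₀ = 1/√(0.0135·1e-08) = 8.607e+04 rad/s.
Step 3 — f₀ = ω₀/(2π) = 1.37e+04 Hz.
Step 4 — Series Q: Q = ω₀L/R = 8.607e+04·0.0135/75.3 = 15.43.
Step 5 — 3dB bandwidth: Δω = ω₀/Q = 5578 rad/s; BW = Δω/(2π) = 887.7 Hz.

(a) f₀ = 1.37e+04 Hz  (b) Q = 15.43  (c) BW = 887.7 Hz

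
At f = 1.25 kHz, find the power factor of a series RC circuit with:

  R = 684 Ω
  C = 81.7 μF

Step 1 — Angular frequency: ω = 2π·f = 2π·1250 = 7854 rad/s.
Step 2 — Component impedances:
  R: Z = R = 684 Ω
  C: Z = 1/(jωC) = -j/(ω·C) = 0 - j1.558 Ω
Step 3 — Series combination: Z_total = R + C = 684 - j1.558 Ω = 684∠-0.1° Ω.
Step 4 — Power factor: PF = cos(φ) = Re(Z)/|Z| = 684/684 = 1.
Step 5 — Type: Im(Z) = -1.558 ⇒ leading (phase φ = -0.1°).

PF = 1 (leading, φ = -0.1°)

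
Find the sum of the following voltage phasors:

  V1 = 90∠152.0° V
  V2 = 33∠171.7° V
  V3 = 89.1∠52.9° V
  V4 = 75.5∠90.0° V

Step 1 — Convert each phasor to rectangular form:
  V1 = 90·(cos(152.0°) + j·sin(152.0°)) = -79.47 + j42.25 V
  V2 = 33·(cos(171.7°) + j·sin(171.7°)) = -32.65 + j4.764 V
  V3 = 89.1·(cos(52.9°) + j·sin(52.9°)) = 53.75 + j71.06 V
  V4 = 75.5·(cos(90.0°) + j·sin(90.0°)) = 0 + j75.5 V
Step 2 — Sum components: V_total = -58.37 + j193.6 V.
Step 3 — Convert to polar: |V_total| = 202.2 V, ∠V_total = 106.8°.

V_total = 202.2∠106.8° V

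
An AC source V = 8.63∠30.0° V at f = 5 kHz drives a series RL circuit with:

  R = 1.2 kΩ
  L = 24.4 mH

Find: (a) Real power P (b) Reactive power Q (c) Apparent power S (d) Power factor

Step 1 — Angular frequency: ω = 2π·f = 2π·5000 = 3.142e+04 rad/s.
Step 2 — Component impedances:
  R: Z = R = 1200 Ω
  L: Z = jωL = j·3.142e+04·0.0244 = 0 + j766.5 Ω
Step 3 — Series combination: Z_total = R + L = 1200 + j766.5 Ω = 1424∠32.6° Ω.
Step 4 — Source phasor: V = 8.63∠30.0° V = 7.474 + j4.315 V.
Step 5 — Current: I = V / Z = 0.006055 - j0.0002718 A = 0.006061∠-2.6° A.
Step 6 — Complex power: S = V·I* = 0.04408 + j0.02816 VA.
Step 7 — Real power: P = Re(S) = 0.04408 W.
Step 8 — Reactive power: Q = Im(S) = 0.02816 VAR.
Step 9 — Apparent power: |S| = 0.0523 VA.
Step 10 — Power factor: PF = P/|S| = 0.8427 (lagging).

(a) P = 0.04408 W  (b) Q = 0.02816 VAR  (c) S = 0.0523 VA  (d) PF = 0.8427 (lagging)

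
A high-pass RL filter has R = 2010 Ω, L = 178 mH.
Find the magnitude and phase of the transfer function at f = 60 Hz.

Step 1 — Angular frequency: ω = 2π·60 = 377 rad/s.
Step 2 — Transfer function: H(jω) = jωL/(R + jωL).
Step 3 — Numerator jωL = j·67.1; denominator R + jωL = 2010 + j67.1.
Step 4 — H = 0.001113 + j0.03335.
Step 5 — Magnitude: |H| = 0.03337 (-29.5 dB); phase: φ = 88.1°.

|H| = 0.03337 (-29.5 dB), φ = 88.1°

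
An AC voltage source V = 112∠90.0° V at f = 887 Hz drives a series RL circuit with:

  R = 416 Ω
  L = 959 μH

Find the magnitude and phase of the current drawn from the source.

Step 1 — Angular frequency: ω = 2π·f = 2π·887 = 5573 rad/s.
Step 2 — Component impedances:
  R: Z = R = 416 Ω
  L: Z = jωL = j·5573·0.000959 = 0 + j5.345 Ω
Step 3 — Series combination: Z_total = R + L = 416 + j5.345 Ω = 416∠0.7° Ω.
Step 4 — Source phasor: V = 112∠90.0° V = 0 + j112 V.
Step 5 — Ohm's law: I = V / Z_total = (0 + j112) / (416 + j5.345) = 0.003458 + j0.2692 A.
Step 6 — Convert to polar: |I| = 0.2692 A, ∠I = 89.3°.

I = 0.2692∠89.3° A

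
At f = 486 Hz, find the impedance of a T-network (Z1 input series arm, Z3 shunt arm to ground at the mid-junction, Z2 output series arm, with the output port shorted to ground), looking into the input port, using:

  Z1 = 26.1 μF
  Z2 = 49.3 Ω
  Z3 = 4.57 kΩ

Step 1 — Angular frequency: ω = 2π·f = 2π·486 = 3054 rad/s.
Step 2 — Component impedances:
  Z1: Z = 1/(jωC) = -j/(ω·C) = 0 - j12.55 Ω
  Z2: Z = R = 49.3 Ω
  Z3: Z = R = 4570 Ω
Step 3 — With the output port shorted to ground, the output series arm Z2 runs from the junction to ground; the shunt arm Z3 also runs from the junction to ground. They appear in parallel: Z3 || Z2 = 48.77 Ω.
Step 4 — Series with input arm Z1: Z_in = Z1 + (Z3 || Z2) = 48.77 - j12.55 Ω = 50.36∠-14.4° Ω.

Z = 48.77 - j12.55 Ω = 50.36∠-14.4° Ω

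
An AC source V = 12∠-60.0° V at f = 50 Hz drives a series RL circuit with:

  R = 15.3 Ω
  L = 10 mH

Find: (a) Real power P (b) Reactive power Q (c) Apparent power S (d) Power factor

Step 1 — Angular frequency: ω = 2π·f = 2π·50 = 314.2 rad/s.
Step 2 — Component impedances:
  R: Z = R = 15.3 Ω
  L: Z = jωL = j·314.2·0.01 = 0 + j3.142 Ω
Step 3 — Series combination: Z_total = R + L = 15.3 + j3.142 Ω = 15.62∠11.6° Ω.
Step 4 — Source phasor: V = 12∠-60.0° V = 6 - j10.39 V.
Step 5 — Current: I = V / Z = 0.2425 - j0.729 A = 0.7683∠-71.6° A.
Step 6 — Complex power: S = V·I* = 9.031 + j1.854 VA.
Step 7 — Real power: P = Re(S) = 9.031 W.
Step 8 — Reactive power: Q = Im(S) = 1.854 VAR.
Step 9 — Apparent power: |S| = 9.219 VA.
Step 10 — Power factor: PF = P/|S| = 0.9796 (lagging).

(a) P = 9.031 W  (b) Q = 1.854 VAR  (c) S = 9.219 VA  (d) PF = 0.9796 (lagging)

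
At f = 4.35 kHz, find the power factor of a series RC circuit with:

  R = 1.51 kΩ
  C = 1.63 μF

Step 1 — Angular frequency: ω = 2π·f = 2π·4350 = 2.733e+04 rad/s.
Step 2 — Component impedances:
  R: Z = R = 1510 Ω
  C: Z = 1/(jωC) = -j/(ω·C) = 0 - j22.45 Ω
Step 3 — Series combination: Z_total = R + C = 1510 - j22.45 Ω = 1510∠-0.9° Ω.
Step 4 — Power factor: PF = cos(φ) = Re(Z)/|Z| = 1510/1510.2 = 0.9999.
Step 5 — Type: Im(Z) = -22.45 ⇒ leading (phase φ = -0.9°).

PF = 0.9999 (leading, φ = -0.9°)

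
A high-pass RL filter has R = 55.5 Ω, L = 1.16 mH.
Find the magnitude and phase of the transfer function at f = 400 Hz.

Step 1 — Angular frequency: ω = 2π·400 = 2513 rad/s.
Step 2 — Transfer function: H(jω) = jωL/(R + jωL).
Step 3 — Numerator jωL = j·2.915; denominator R + jωL = 55.5 + j2.915.
Step 4 — H = 0.002752 + j0.05239.
Step 5 — Magnitude: |H| = 0.05246 (-25.6 dB); phase: φ = 87.0°.

|H| = 0.05246 (-25.6 dB), φ = 87.0°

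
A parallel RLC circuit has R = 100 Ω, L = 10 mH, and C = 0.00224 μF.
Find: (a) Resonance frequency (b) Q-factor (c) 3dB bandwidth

Step 1 — Resonance: ω₀ = 1/√(LC) = 1/√(0.01·2.24e-09) = 2.113e+05 rad/s.
Step 2 — f₀ = ω₀/(2π) = 3.363e+04 Hz.
Step 3 — Parallel Q: Q = R/(ω₀L) = 100/(2.113e+05·0.01) = 0.04733.
Step 4 — Bandwidth: Δω = ω₀/Q = 4.464e+06 rad/s; BW = Δω/(2π) = 7.105e+05 Hz.

(a) f₀ = 3.363e+04 Hz  (b) Q = 0.04733  (c) BW = 7.105e+05 Hz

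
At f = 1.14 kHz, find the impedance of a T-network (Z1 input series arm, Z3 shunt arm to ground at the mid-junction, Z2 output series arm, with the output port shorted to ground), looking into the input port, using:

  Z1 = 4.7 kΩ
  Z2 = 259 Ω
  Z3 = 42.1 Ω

Step 1 — Angular frequency: ω = 2π·f = 2π·1140 = 7163 rad/s.
Step 2 — Component impedances:
  Z1: Z = R = 4700 Ω
  Z2: Z = R = 259 Ω
  Z3: Z = R = 42.1 Ω
Step 3 — With the output port shorted to ground, the output series arm Z2 runs from the junction to ground; the shunt arm Z3 also runs from the junction to ground. They appear in parallel: Z3 || Z2 = 36.21 Ω.
Step 4 — Series with input arm Z1: Z_in = Z1 + (Z3 || Z2) = 4736 Ω = 4736∠0.0° Ω.

Z = 4736 Ω = 4736∠0.0° Ω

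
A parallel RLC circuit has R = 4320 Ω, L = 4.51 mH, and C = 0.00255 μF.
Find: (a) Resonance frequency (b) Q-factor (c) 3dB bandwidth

Step 1 — Resonance: ω₀ = 1/√(LC) = 1/√(0.00451·2.55e-09) = 2.949e+05 rad/s.
Step 2 — f₀ = ω₀/(2π) = 4.693e+04 Hz.
Step 3 — Parallel Q: Q = R/(ω₀L) = 4320/(2.949e+05·0.00451) = 3.248.
Step 4 — Bandwidth: Δω = ω₀/Q = 9.078e+04 rad/s; BW = Δω/(2π) = 1.445e+04 Hz.

(a) f₀ = 4.693e+04 Hz  (b) Q = 3.248  (c) BW = 1.445e+04 Hz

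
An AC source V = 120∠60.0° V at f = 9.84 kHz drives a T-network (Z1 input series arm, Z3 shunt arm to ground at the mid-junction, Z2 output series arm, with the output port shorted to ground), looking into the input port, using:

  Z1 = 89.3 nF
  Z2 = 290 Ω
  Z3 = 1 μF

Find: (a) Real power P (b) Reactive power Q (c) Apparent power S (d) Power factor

Step 1 — Angular frequency: ω = 2π·f = 2π·9840 = 6.183e+04 rad/s.
Step 2 — Component impedances:
  Z1: Z = 1/(jωC) = -j/(ω·C) = 0 - j181.1 Ω
  Z2: Z = R = 290 Ω
  Z3: Z = 1/(jωC) = -j/(ω·C) = 0 - j16.17 Ω
Step 3 — With the output port shorted to ground, the output series arm Z2 runs from the junction to ground; the shunt arm Z3 also runs from the junction to ground. They appear in parallel: Z3 || Z2 = 0.8993 - j16.12 Ω.
Step 4 — Series with input arm Z1: Z_in = Z1 + (Z3 || Z2) = 0.8993 - j197.2 Ω = 197.2∠-89.7° Ω.
Step 5 — Source phasor: V = 120∠60.0° V = 60 + j103.9 V.
Step 6 — Current: I = V / Z = -0.5255 + j0.3066 A = 0.6084∠149.7° A.
Step 7 — Complex power: S = V·I* = 0.3328 - j73 VA.
Step 8 — Real power: P = Re(S) = 0.3328 W.
Step 9 — Reactive power: Q = Im(S) = -73 VAR.
Step 10 — Apparent power: |S| = 73 VA.
Step 11 — Power factor: PF = P/|S| = 0.004559 (leading).

(a) P = 0.3328 W  (b) Q = -73 VAR  (c) S = 73 VA  (d) PF = 0.004559 (leading)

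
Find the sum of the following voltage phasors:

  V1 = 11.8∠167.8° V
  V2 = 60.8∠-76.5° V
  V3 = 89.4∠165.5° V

Step 1 — Convert each phasor to rectangular form:
  V1 = 11.8·(cos(167.8°) + j·sin(167.8°)) = -11.53 + j2.494 V
  V2 = 60.8·(cos(-76.5°) + j·sin(-76.5°)) = 14.19 - j59.12 V
  V3 = 89.4·(cos(165.5°) + j·sin(165.5°)) = -86.55 + j22.38 V
Step 2 — Sum components: V_total = -83.89 - j34.24 V.
Step 3 — Convert to polar: |V_total| = 90.61 V, ∠V_total = -157.8°.

V_total = 90.61∠-157.8° V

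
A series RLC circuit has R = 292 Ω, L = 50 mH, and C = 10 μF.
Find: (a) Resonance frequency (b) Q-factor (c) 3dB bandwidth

Step 1 — Resonance condition Im(Z)=0 gives ω₀ = 1/√(LC).
Step 2 — ω₀ = 1/√(0.05·1e-05) = 1414 rad/s.
Step 3 — f₀ = ω₀/(2π) = 225.1 Hz.
Step 4 — Series Q: Q = ω₀L/R = 1414·0.05/292 = 0.2422.
Step 5 — 3dB bandwidth: Δω = ω₀/Q = 5840 rad/s; BW = Δω/(2π) = 929.5 Hz.

(a) f₀ = 225.1 Hz  (b) Q = 0.2422  (c) BW = 929.5 Hz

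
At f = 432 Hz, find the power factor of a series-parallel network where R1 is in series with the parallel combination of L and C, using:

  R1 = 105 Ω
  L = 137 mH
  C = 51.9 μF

Step 1 — Angular frequency: ω = 2π·f = 2π·432 = 2714 rad/s.
Step 2 — Component impedances:
  R1: Z = R = 105 Ω
  L: Z = jωL = j·2714·0.137 = 0 + j371.9 Ω
  C: Z = 1/(jωC) = -j/(ω·C) = 0 - j7.099 Ω
Step 3 — Parallel branch: L || C = 1/(1/L + 1/C) = 0 - j7.237 Ω.
Step 4 — Series with R1: Z_total = R1 + (L || C) = 105 - j7.237 Ω = 105.2∠-3.9° Ω.
Step 5 — Power factor: PF = cos(φ) = Re(Z)/|Z| = 105/105.25 = 0.9976.
Step 6 — Type: Im(Z) = -7.237 ⇒ leading (phase φ = -3.9°).

PF = 0.9976 (leading, φ = -3.9°)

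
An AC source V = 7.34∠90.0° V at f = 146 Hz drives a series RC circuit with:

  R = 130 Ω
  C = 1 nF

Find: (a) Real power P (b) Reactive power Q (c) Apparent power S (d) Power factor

Step 1 — Angular frequency: ω = 2π·f = 2π·146 = 917.3 rad/s.
Step 2 — Component impedances:
  R: Z = R = 130 Ω
  C: Z = 1/(jωC) = -j/(ω·C) = 0 - j1.09e+06 Ω
Step 3 — Series combination: Z_total = R + C = 130 - j1.09e+06 Ω = 1.09e+06∠-90.0° Ω.
Step 4 — Source phasor: V = 7.34∠90.0° V = 0 + j7.34 V.
Step 5 — Current: I = V / Z = -6.733e-06 + j8.03e-10 A = 6.733e-06∠180.0° A.
Step 6 — Complex power: S = V·I* = 5.894e-09 - j4.942e-05 VA.
Step 7 — Real power: P = Re(S) = 5.894e-09 W.
Step 8 — Reactive power: Q = Im(S) = -4.942e-05 VAR.
Step 9 — Apparent power: |S| = 4.942e-05 VA.
Step 10 — Power factor: PF = P/|S| = 0.0001193 (leading).

(a) P = 5.894e-09 W  (b) Q = -4.942e-05 VAR  (c) S = 4.942e-05 VA  (d) PF = 0.0001193 (leading)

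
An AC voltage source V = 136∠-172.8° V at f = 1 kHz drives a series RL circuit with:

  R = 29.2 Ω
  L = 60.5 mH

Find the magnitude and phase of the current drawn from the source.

Step 1 — Angular frequency: ω = 2π·f = 2π·1000 = 6283 rad/s.
Step 2 — Component impedances:
  R: Z = R = 29.2 Ω
  L: Z = jωL = j·6283·0.0605 = 0 + j380.1 Ω
Step 3 — Series combination: Z_total = R + L = 29.2 + j380.1 Ω = 381.3∠85.6° Ω.
Step 4 — Source phasor: V = 136∠-172.8° V = -134.9 - j17.05 V.
Step 5 — Ohm's law: I = V / Z_total = (-134.9 - j17.05) / (29.2 + j380.1) = -0.07168 + j0.3494 A.
Step 6 — Convert to polar: |I| = 0.3567 A, ∠I = 101.6°.

I = 0.3567∠101.6° A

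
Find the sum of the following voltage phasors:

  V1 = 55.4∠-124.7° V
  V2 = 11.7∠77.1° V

Step 1 — Convert each phasor to rectangular form:
  V1 = 55.4·(cos(-124.7°) + j·sin(-124.7°)) = -31.54 - j45.55 V
  V2 = 11.7·(cos(77.1°) + j·sin(77.1°)) = 2.612 + j11.4 V
Step 2 — Sum components: V_total = -28.93 - j34.14 V.
Step 3 — Convert to polar: |V_total| = 44.75 V, ∠V_total = -130.3°.

V_total = 44.75∠-130.3° V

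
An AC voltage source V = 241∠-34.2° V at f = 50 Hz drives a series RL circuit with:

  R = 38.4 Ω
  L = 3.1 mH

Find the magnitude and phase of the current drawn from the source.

Step 1 — Angular frequency: ω = 2π·f = 2π·50 = 314.2 rad/s.
Step 2 — Component impedances:
  R: Z = R = 38.4 Ω
  L: Z = jωL = j·314.2·0.0031 = 0 + j0.9739 Ω
Step 3 — Series combination: Z_total = R + L = 38.4 + j0.9739 Ω = 38.41∠1.5° Ω.
Step 4 — Source phasor: V = 241∠-34.2° V = 199.3 - j135.5 V.
Step 5 — Ohm's law: I = V / Z_total = (199.3 - j135.5) / (38.4 + j0.9739) = 5.098 - j3.657 A.
Step 6 — Convert to polar: |I| = 6.274 A, ∠I = -35.7°.

I = 6.274∠-35.7° A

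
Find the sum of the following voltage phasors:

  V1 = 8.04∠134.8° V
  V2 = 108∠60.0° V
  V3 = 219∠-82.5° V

Step 1 — Convert each phasor to rectangular form:
  V1 = 8.04·(cos(134.8°) + j·sin(134.8°)) = -5.665 + j5.705 V
  V2 = 108·(cos(60.0°) + j·sin(60.0°)) = 54 + j93.53 V
  V3 = 219·(cos(-82.5°) + j·sin(-82.5°)) = 28.59 - j217.1 V
Step 2 — Sum components: V_total = 76.92 - j117.9 V.
Step 3 — Convert to polar: |V_total| = 140.8 V, ∠V_total = -56.9°.

V_total = 140.8∠-56.9° V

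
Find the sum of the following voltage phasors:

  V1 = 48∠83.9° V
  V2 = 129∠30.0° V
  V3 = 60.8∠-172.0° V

Step 1 — Convert each phasor to rectangular form:
  V1 = 48·(cos(83.9°) + j·sin(83.9°)) = 5.101 + j47.73 V
  V2 = 129·(cos(30.0°) + j·sin(30.0°)) = 111.7 + j64.5 V
  V3 = 60.8·(cos(-172.0°) + j·sin(-172.0°)) = -60.21 - j8.462 V
Step 2 — Sum components: V_total = 56.61 + j103.8 V.
Step 3 — Convert to polar: |V_total| = 118.2 V, ∠V_total = 61.4°.

V_total = 118.2∠61.4° V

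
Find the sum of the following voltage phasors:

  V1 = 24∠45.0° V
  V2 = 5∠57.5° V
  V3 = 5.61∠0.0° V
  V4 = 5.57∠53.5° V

Step 1 — Convert each phasor to rectangular form:
  V1 = 24·(cos(45.0°) + j·sin(45.0°)) = 16.97 + j16.97 V
  V2 = 5·(cos(57.5°) + j·sin(57.5°)) = 2.686 + j4.217 V
  V3 = 5.61·(cos(0.0°) + j·sin(0.0°)) = 5.61 V
  V4 = 5.57·(cos(53.5°) + j·sin(53.5°)) = 3.313 + j4.477 V
Step 2 — Sum components: V_total = 28.58 + j25.67 V.
Step 3 — Convert to polar: |V_total| = 38.41 V, ∠V_total = 41.9°.

V_total = 38.41∠41.9° V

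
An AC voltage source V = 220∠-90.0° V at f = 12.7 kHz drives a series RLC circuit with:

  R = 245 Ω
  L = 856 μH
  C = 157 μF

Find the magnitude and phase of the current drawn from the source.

Step 1 — Angular frequency: ω = 2π·f = 2π·1.27e+04 = 7.98e+04 rad/s.
Step 2 — Component impedances:
  R: Z = R = 245 Ω
  L: Z = jωL = j·7.98e+04·0.000856 = 0 + j68.31 Ω
  C: Z = 1/(jωC) = -j/(ω·C) = 0 - j0.07982 Ω
Step 3 — Series combination: Z_total = R + L + C = 245 + j68.23 Ω = 254.3∠15.6° Ω.
Step 4 — Source phasor: V = 220∠-90.0° V = 0 - j220 V.
Step 5 — Ohm's law: I = V / Z_total = (0 - j220) / (245 + j68.23) = -0.2321 - j0.8333 A.
Step 6 — Convert to polar: |I| = 0.865 A, ∠I = -105.6°.

I = 0.865∠-105.6° A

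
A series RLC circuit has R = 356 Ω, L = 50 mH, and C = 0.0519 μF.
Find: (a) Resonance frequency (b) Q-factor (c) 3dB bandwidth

Step 1 — Resonance condition Im(Z)=0 gives ω₀ = 1/√(LC).
Step 2 — ω₀ = 1/√(0.05·5.19e-08) = 1.963e+04 rad/s.
Step 3 — f₀ = ω₀/(2π) = 3124 Hz.
Step 4 — Series Q: Q = ω₀L/R = 1.963e+04·0.05/356 = 2.757.
Step 5 — 3dB bandwidth: Δω = ω₀/Q = 7120 rad/s; BW = Δω/(2π) = 1133 Hz.

(a) f₀ = 3124 Hz  (b) Q = 2.757  (c) BW = 1133 Hz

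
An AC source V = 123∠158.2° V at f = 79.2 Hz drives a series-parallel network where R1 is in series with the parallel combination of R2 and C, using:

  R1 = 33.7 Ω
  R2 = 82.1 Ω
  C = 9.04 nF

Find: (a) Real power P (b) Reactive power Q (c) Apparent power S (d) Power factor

Step 1 — Angular frequency: ω = 2π·f = 2π·79.2 = 497.6 rad/s.
Step 2 — Component impedances:
  R1: Z = R = 33.7 Ω
  R2: Z = R = 82.1 Ω
  C: Z = 1/(jωC) = -j/(ω·C) = 0 - j2.223e+05 Ω
Step 3 — Parallel branch: R2 || C = 1/(1/R2 + 1/C) = 82.1 - j0.03032 Ω.
Step 4 — Series with R1: Z_total = R1 + (R2 || C) = 115.8 - j0.03032 Ω = 115.8∠-0.0° Ω.
Step 5 — Source phasor: V = 123∠158.2° V = -114.2 + j45.68 V.
Step 6 — Current: I = V / Z = -0.9863 + j0.3942 A = 1.062∠158.2° A.
Step 7 — Complex power: S = V·I* = 130.6 - j0.03421 VA.
Step 8 — Real power: P = Re(S) = 130.6 W.
Step 9 — Reactive power: Q = Im(S) = -0.03421 VAR.
Step 10 — Apparent power: |S| = 130.6 VA.
Step 11 — Power factor: PF = P/|S| = 1 (leading).

(a) P = 130.6 W  (b) Q = -0.03421 VAR  (c) S = 130.6 VA  (d) PF = 1 (leading)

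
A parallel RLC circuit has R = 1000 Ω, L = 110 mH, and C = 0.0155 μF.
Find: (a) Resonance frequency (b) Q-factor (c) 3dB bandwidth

Step 1 — Resonance: ω₀ = 1/√(LC) = 1/√(0.11·1.55e-08) = 2.422e+04 rad/s.
Step 2 — f₀ = ω₀/(2π) = 3854 Hz.
Step 3 — Parallel Q: Q = R/(ω₀L) = 1000/(2.422e+04·0.11) = 0.3754.
Step 4 — Bandwidth: Δω = ω₀/Q = 6.452e+04 rad/s; BW = Δω/(2π) = 1.027e+04 Hz.

(a) f₀ = 3854 Hz  (b) Q = 0.3754  (c) BW = 1.027e+04 Hz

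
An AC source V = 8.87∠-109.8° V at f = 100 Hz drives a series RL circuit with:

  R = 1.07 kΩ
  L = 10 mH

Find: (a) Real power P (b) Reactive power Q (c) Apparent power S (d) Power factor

Step 1 — Angular frequency: ω = 2π·f = 2π·100 = 628.3 rad/s.
Step 2 — Component impedances:
  R: Z = R = 1070 Ω
  L: Z = jωL = j·628.3·0.01 = 0 + j6.283 Ω
Step 3 — Series combination: Z_total = R + L = 1070 + j6.283 Ω = 1070∠0.3° Ω.
Step 4 — Source phasor: V = 8.87∠-109.8° V = -3.005 - j8.346 V.
Step 5 — Current: I = V / Z = -0.002854 - j0.007783 A = 0.00829∠-110.1° A.
Step 6 — Complex power: S = V·I* = 0.07353 + j0.0004318 VA.
Step 7 — Real power: P = Re(S) = 0.07353 W.
Step 8 — Reactive power: Q = Im(S) = 0.0004318 VAR.
Step 9 — Apparent power: |S| = 0.07353 VA.
Step 10 — Power factor: PF = P/|S| = 1 (lagging).

(a) P = 0.07353 W  (b) Q = 0.0004318 VAR  (c) S = 0.07353 VA  (d) PF = 1 (lagging)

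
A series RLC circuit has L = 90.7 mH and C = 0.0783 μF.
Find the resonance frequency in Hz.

Step 1 — Resonance condition Im(Z)=0 gives ω₀ = 1/√(LC).
Step 2 — ω₀ = 1/√(0.0907·7.83e-08) = 1.187e+04 rad/s.
Step 3 — f₀ = ω₀/(2π) = 1889 Hz.

f₀ = 1889 Hz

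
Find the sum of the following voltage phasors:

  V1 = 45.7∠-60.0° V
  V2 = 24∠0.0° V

Step 1 — Convert each phasor to rectangular form:
  V1 = 45.7·(cos(-60.0°) + j·sin(-60.0°)) = 22.85 - j39.58 V
  V2 = 24·(cos(0.0°) + j·sin(0.0°)) = 24 V
Step 2 — Sum components: V_total = 46.85 - j39.58 V.
Step 3 — Convert to polar: |V_total| = 61.33 V, ∠V_total = -40.2°.

V_total = 61.33∠-40.2° V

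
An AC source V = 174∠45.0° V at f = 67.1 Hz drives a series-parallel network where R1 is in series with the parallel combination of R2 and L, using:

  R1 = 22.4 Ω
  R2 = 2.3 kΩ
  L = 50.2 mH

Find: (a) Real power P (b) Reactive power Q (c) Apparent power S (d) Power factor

Step 1 — Angular frequency: ω = 2π·f = 2π·67.1 = 421.6 rad/s.
Step 2 — Component impedances:
  R1: Z = R = 22.4 Ω
  R2: Z = R = 2300 Ω
  L: Z = jωL = j·421.6·0.0502 = 0 + j21.16 Ω
Step 3 — Parallel branch: R2 || L = 1/(1/R2 + 1/L) = 0.1947 + j21.16 Ω.
Step 4 — Series with R1: Z_total = R1 + (R2 || L) = 22.59 + j21.16 Ω = 30.96∠43.1° Ω.
Step 5 — Source phasor: V = 174∠45.0° V = 123 + j123 V.
Step 6 — Current: I = V / Z = 5.618 + j0.1839 A = 5.621∠1.9° A.
Step 7 — Complex power: S = V·I* = 713.8 + j668.5 VA.
Step 8 — Real power: P = Re(S) = 713.8 W.
Step 9 — Reactive power: Q = Im(S) = 668.5 VAR.
Step 10 — Apparent power: |S| = 978 VA.
Step 11 — Power factor: PF = P/|S| = 0.7299 (lagging).

(a) P = 713.8 W  (b) Q = 668.5 VAR  (c) S = 978 VA  (d) PF = 0.7299 (lagging)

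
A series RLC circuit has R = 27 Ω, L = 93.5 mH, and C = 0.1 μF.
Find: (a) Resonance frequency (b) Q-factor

Step 1 — Resonance condition Im(Z)=0 gives ω₀ = 1/√(LC).
Step 2 — ω₀ = 1/√(0.0935·1e-07) = 1.034e+04 rad/s.
Step 3 — f₀ = ω₀/(2π) = 1646 Hz.
Step 4 — Series Q: Q = ω₀L/R = 1.034e+04·0.0935/27 = 35.81.

(a) f₀ = 1646 Hz  (b) Q = 35.81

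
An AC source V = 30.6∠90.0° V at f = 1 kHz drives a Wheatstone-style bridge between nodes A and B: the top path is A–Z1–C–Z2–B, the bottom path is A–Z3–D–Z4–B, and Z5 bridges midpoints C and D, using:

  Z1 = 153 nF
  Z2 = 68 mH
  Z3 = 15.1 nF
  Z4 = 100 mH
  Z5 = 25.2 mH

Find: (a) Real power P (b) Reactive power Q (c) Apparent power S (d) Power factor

Step 1 — Angular frequency: ω = 2π·f = 2π·1000 = 6283 rad/s.
Step 2 — Component impedances:
  Z1: Z = 1/(jωC) = -j/(ω·C) = 0 - j1040 Ω
  Z2: Z = jωL = j·6283·0.068 = 0 + j427.3 Ω
  Z3: Z = 1/(jωC) = -j/(ω·C) = 0 - j1.054e+04 Ω
  Z4: Z = jωL = j·6283·0.1 = 0 + j628.3 Ω
  Z5: Z = jωL = j·6283·0.0252 = 0 + j158.3 Ω
Step 3 — Bridge requires nodal analysis (the Z5 bridge couples midpoints C and D, so the two paths cannot be reduced to a simple series/parallel combination). Setting node B to ground and injecting 1 A at node A, the 3-node admittance system at A, C, D solves to V_A = Z_AB = 0 - j678.6 Ω = 678.6∠-90.0° Ω.
Step 4 — Source phasor: V = 30.6∠90.0° V = 0 + j30.6 V.
Step 5 — Current: I = V / Z = -0.04509 A = 0.04509∠180.0° A.
Step 6 — Complex power: S = V·I* = 0 - j1.38 VA.
Step 7 — Real power: P = Re(S) = 0 W.
Step 8 — Reactive power: Q = Im(S) = -1.38 VAR.
Step 9 — Apparent power: |S| = 1.38 VA.
Step 10 — Power factor: PF = P/|S| = 0 (leading).

(a) P = 0 W  (b) Q = -1.38 VAR  (c) S = 1.38 VA  (d) PF = 0 (leading)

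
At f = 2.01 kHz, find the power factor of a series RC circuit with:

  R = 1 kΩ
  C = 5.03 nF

Step 1 — Angular frequency: ω = 2π·f = 2π·2010 = 1.263e+04 rad/s.
Step 2 — Component impedances:
  R: Z = R = 1000 Ω
  C: Z = 1/(jωC) = -j/(ω·C) = 0 - j1.574e+04 Ω
Step 3 — Series combination: Z_total = R + C = 1000 - j1.574e+04 Ω = 1.577e+04∠-86.4° Ω.
Step 4 — Power factor: PF = cos(φ) = Re(Z)/|Z| = 1000/15774 = 0.0634.
Step 5 — Type: Im(Z) = -1.574e+04 ⇒ leading (phase φ = -86.4°).

PF = 0.0634 (leading, φ = -86.4°)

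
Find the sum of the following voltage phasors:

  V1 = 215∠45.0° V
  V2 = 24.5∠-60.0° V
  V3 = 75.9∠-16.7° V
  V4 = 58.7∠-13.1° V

Step 1 — Convert each phasor to rectangular form:
  V1 = 215·(cos(45.0°) + j·sin(45.0°)) = 152 + j152 V
  V2 = 24.5·(cos(-60.0°) + j·sin(-60.0°)) = 12.25 - j21.22 V
  V3 = 75.9·(cos(-16.7°) + j·sin(-16.7°)) = 72.7 - j21.81 V
  V4 = 58.7·(cos(-13.1°) + j·sin(-13.1°)) = 57.17 - j13.3 V
Step 2 — Sum components: V_total = 294.1 + j95.7 V.
Step 3 — Convert to polar: |V_total| = 309.3 V, ∠V_total = 18.0°.

V_total = 309.3∠18.0° V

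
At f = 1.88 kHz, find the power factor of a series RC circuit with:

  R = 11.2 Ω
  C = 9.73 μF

Step 1 — Angular frequency: ω = 2π·f = 2π·1880 = 1.181e+04 rad/s.
Step 2 — Component impedances:
  R: Z = R = 11.2 Ω
  C: Z = 1/(jωC) = -j/(ω·C) = 0 - j8.701 Ω
Step 3 — Series combination: Z_total = R + C = 11.2 - j8.701 Ω = 14.18∠-37.8° Ω.
Step 4 — Power factor: PF = cos(φ) = Re(Z)/|Z| = 11.2/14.182 = 0.7897.
Step 5 — Type: Im(Z) = -8.701 ⇒ leading (phase φ = -37.8°).

PF = 0.7897 (leading, φ = -37.8°)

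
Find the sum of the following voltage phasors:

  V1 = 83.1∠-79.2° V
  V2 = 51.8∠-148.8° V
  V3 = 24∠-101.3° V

Step 1 — Convert each phasor to rectangular form:
  V1 = 83.1·(cos(-79.2°) + j·sin(-79.2°)) = 15.57 - j81.63 V
  V2 = 51.8·(cos(-148.8°) + j·sin(-148.8°)) = -44.31 - j26.83 V
  V3 = 24·(cos(-101.3°) + j·sin(-101.3°)) = -4.703 - j23.53 V
Step 2 — Sum components: V_total = -33.44 - j132 V.
Step 3 — Convert to polar: |V_total| = 136.2 V, ∠V_total = -104.2°.

V_total = 136.2∠-104.2° V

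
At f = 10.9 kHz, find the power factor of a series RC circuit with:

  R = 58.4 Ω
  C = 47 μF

Step 1 — Angular frequency: ω = 2π·f = 2π·1.09e+04 = 6.849e+04 rad/s.
Step 2 — Component impedances:
  R: Z = R = 58.4 Ω
  C: Z = 1/(jωC) = -j/(ω·C) = 0 - j0.3107 Ω
Step 3 — Series combination: Z_total = R + C = 58.4 - j0.3107 Ω = 58.4∠-0.3° Ω.
Step 4 — Power factor: PF = cos(φ) = Re(Z)/|Z| = 58.4/58.4 = 1.
Step 5 — Type: Im(Z) = -0.3107 ⇒ leading (phase φ = -0.3°).

PF = 1 (leading, φ = -0.3°)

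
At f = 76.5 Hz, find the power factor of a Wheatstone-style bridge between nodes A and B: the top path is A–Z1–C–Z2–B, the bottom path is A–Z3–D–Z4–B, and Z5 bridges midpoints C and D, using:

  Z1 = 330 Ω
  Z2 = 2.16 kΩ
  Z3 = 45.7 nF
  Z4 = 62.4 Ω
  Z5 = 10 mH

Step 1 — Angular frequency: ω = 2π·f = 2π·76.5 = 480.7 rad/s.
Step 2 — Component impedances:
  Z1: Z = R = 330 Ω
  Z2: Z = R = 2160 Ω
  Z3: Z = 1/(jωC) = -j/(ω·C) = 0 - j4.552e+04 Ω
  Z4: Z = R = 62.4 Ω
  Z5: Z = jωL = j·480.7·0.01 = 0 + j4.807 Ω
Step 3 — Bridge requires nodal analysis (the Z5 bridge couples midpoints C and D, so the two paths cannot be reduced to a simple series/parallel combination). Setting node B to ground and injecting 1 A at node A, the 3-node admittance system at A, C, D solves to V_A = Z_AB = 390.7 + j2.148 Ω = 390.7∠0.3° Ω.
Step 4 — Power factor: PF = cos(φ) = Re(Z)/|Z| = 390.7/390.7 = 1.
Step 5 — Type: Im(Z) = 2.148 ⇒ lagging (phase φ = 0.3°).

PF = 1 (lagging, φ = 0.3°)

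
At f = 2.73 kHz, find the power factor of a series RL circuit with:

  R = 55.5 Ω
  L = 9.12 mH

Step 1 — Angular frequency: ω = 2π·f = 2π·2730 = 1.715e+04 rad/s.
Step 2 — Component impedances:
  R: Z = R = 55.5 Ω
  L: Z = jωL = j·1.715e+04·0.00912 = 0 + j156.4 Ω
Step 3 — Series combination: Z_total = R + L = 55.5 + j156.4 Ω = 166∠70.5° Ω.
Step 4 — Power factor: PF = cos(φ) = Re(Z)/|Z| = 55.5/165.99 = 0.3344.
Step 5 — Type: Im(Z) = 156.4 ⇒ lagging (phase φ = 70.5°).

PF = 0.3344 (lagging, φ = 70.5°)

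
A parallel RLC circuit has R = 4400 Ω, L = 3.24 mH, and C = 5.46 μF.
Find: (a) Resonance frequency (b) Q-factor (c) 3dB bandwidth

Step 1 — Resonance: ω₀ = 1/√(LC) = 1/√(0.00324·5.46e-06) = 7518 rad/s.
Step 2 — f₀ = ω₀/(2π) = 1197 Hz.
Step 3 — Parallel Q: Q = R/(ω₀L) = 4400/(7518·0.00324) = 180.6.
Step 4 — Bandwidth: Δω = ω₀/Q = 41.63 rad/s; BW = Δω/(2π) = 6.625 Hz.

(a) f₀ = 1197 Hz  (b) Q = 180.6  (c) BW = 6.625 Hz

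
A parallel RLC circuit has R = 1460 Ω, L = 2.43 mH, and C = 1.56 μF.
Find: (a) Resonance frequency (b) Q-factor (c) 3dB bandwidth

Step 1 — Resonance: ω₀ = 1/√(LC) = 1/√(0.00243·1.56e-06) = 1.624e+04 rad/s.
Step 2 — f₀ = ω₀/(2π) = 2585 Hz.
Step 3 — Parallel Q: Q = R/(ω₀L) = 1460/(1.624e+04·0.00243) = 36.99.
Step 4 — Bandwidth: Δω = ω₀/Q = 439.1 rad/s; BW = Δω/(2π) = 69.88 Hz.

(a) f₀ = 2585 Hz  (b) Q = 36.99  (c) BW = 69.88 Hz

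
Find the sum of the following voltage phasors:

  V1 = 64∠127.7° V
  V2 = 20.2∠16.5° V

Step 1 — Convert each phasor to rectangular form:
  V1 = 64·(cos(127.7°) + j·sin(127.7°)) = -39.14 + j50.64 V
  V2 = 20.2·(cos(16.5°) + j·sin(16.5°)) = 19.37 + j5.737 V
Step 2 — Sum components: V_total = -19.77 + j56.38 V.
Step 3 — Convert to polar: |V_total| = 59.74 V, ∠V_total = 109.3°.

V_total = 59.74∠109.3° V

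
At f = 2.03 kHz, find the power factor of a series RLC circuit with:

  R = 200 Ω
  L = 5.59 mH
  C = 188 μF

Step 1 — Angular frequency: ω = 2π·f = 2π·2030 = 1.275e+04 rad/s.
Step 2 — Component impedances:
  R: Z = R = 200 Ω
  L: Z = jωL = j·1.275e+04·0.00559 = 0 + j71.3 Ω
  C: Z = 1/(jωC) = -j/(ω·C) = 0 - j0.417 Ω
Step 3 — Series combination: Z_total = R + L + C = 200 + j70.88 Ω = 212.2∠19.5° Ω.
Step 4 — Power factor: PF = cos(φ) = Re(Z)/|Z| = 200/212.19 = 0.9426.
Step 5 — Type: Im(Z) = 70.88 ⇒ lagging (phase φ = 19.5°).

PF = 0.9426 (lagging, φ = 19.5°)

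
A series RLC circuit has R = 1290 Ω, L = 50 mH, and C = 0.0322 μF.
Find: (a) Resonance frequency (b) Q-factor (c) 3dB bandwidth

Step 1 — Resonance: ω₀ = 1/√(LC) = 1/√(0.05·3.22e-08) = 2.492e+04 rad/s.
Step 2 — f₀ = ω₀/(2π) = 3966 Hz.
Step 3 — Series Q: Q = ω₀L/R = 2.492e+04·0.05/1290 = 0.966.
Step 4 — Bandwidth: Δω = ω₀/Q = 2.58e+04 rad/s; BW = Δω/(2π) = 4106 Hz.

(a) f₀ = 3966 Hz  (b) Q = 0.966  (c) BW = 4106 Hz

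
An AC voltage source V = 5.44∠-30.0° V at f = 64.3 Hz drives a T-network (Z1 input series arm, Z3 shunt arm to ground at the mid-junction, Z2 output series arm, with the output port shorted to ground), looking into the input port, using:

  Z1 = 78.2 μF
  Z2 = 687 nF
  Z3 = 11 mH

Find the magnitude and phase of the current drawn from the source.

Step 1 — Angular frequency: ω = 2π·f = 2π·64.3 = 404 rad/s.
Step 2 — Component impedances:
  Z1: Z = 1/(jωC) = -j/(ω·C) = 0 - j31.65 Ω
  Z2: Z = 1/(jωC) = -j/(ω·C) = 0 - j3603 Ω
  Z3: Z = jωL = j·404·0.011 = 0 + j4.444 Ω
Step 3 — With the output port shorted to ground, the output series arm Z2 runs from the junction to ground; the shunt arm Z3 also runs from the junction to ground. They appear in parallel: Z3 || Z2 = 0 + j4.45 Ω.
Step 4 — Series with input arm Z1: Z_in = Z1 + (Z3 || Z2) = 0 - j27.2 Ω = 27.2∠-90.0° Ω.
Step 5 — Source phasor: V = 5.44∠-30.0° V = 4.711 - j2.72 V.
Step 6 — Ohm's law: I = V / Z_total = (4.711 - j2.72) / (0 - j27.2) = 0.09999 + j0.1732 A.
Step 7 — Convert to polar: |I| = 0.2 A, ∠I = 60.0°.

I = 0.2∠60.0° A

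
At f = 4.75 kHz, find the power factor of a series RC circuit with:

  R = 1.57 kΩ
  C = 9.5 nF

Step 1 — Angular frequency: ω = 2π·f = 2π·4750 = 2.985e+04 rad/s.
Step 2 — Component impedances:
  R: Z = R = 1570 Ω
  C: Z = 1/(jωC) = -j/(ω·C) = 0 - j3527 Ω
Step 3 — Series combination: Z_total = R + C = 1570 - j3527 Ω = 3861∠-66.0° Ω.
Step 4 — Power factor: PF = cos(φ) = Re(Z)/|Z| = 1570/3860.6 = 0.4067.
Step 5 — Type: Im(Z) = -3527 ⇒ leading (phase φ = -66.0°).

PF = 0.4067 (leading, φ = -66.0°)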